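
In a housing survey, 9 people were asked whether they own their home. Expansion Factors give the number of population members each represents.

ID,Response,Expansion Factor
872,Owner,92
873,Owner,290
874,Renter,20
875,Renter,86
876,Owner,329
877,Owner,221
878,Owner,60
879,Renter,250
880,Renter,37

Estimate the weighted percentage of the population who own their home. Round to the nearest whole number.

Sum of weights for 'Owner' = 92 + 290 + 329 + 221 + 60 = 992
Total weight = 92 + 290 + 20 + 86 + 329 + 221 + 60 + 250 + 37 = 1385
Weighted proportion = 992 / 1385 = 0.71624549 → 71.624549%

72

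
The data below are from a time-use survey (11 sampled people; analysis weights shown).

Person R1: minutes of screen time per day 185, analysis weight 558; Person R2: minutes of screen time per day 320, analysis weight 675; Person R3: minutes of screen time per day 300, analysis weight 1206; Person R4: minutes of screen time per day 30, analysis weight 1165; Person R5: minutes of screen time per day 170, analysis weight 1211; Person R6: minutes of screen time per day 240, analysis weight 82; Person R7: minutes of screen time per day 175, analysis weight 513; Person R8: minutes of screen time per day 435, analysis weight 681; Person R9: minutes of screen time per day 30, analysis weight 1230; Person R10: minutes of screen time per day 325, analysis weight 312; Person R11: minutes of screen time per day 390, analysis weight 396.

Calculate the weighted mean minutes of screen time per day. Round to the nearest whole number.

Weighted sum = 185×558 + 320×675 + 300×1206 + 30×1165 + 170×1211 + 240×82 + 175×513 + 435×681 + 30×1230 + 325×312 + 390×396
  = 1620280
Sum of weights = 558 + 675 + 1206 + 1165 + 1211 + 82 + 513 + 681 + 1230 + 312 + 396 = 8029
Weighted mean = 1620280 / 8029 = 201.80346

202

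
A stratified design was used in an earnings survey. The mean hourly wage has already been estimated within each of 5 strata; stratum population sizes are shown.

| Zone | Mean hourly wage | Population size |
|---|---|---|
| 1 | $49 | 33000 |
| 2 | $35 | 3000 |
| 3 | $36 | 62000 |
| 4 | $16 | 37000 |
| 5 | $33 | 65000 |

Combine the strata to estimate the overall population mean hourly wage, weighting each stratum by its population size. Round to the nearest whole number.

33

Σ Nₕ·x̄ₕ = 49×33000 + 35×3000 + 36×62000 + 16×37000 + 33×65000
  = 6691000
Σ Nₕ = 33000 + 3000 + 62000 + 37000 + 65000 = 200000
Overall mean = 6691000 / 200000 = 33.455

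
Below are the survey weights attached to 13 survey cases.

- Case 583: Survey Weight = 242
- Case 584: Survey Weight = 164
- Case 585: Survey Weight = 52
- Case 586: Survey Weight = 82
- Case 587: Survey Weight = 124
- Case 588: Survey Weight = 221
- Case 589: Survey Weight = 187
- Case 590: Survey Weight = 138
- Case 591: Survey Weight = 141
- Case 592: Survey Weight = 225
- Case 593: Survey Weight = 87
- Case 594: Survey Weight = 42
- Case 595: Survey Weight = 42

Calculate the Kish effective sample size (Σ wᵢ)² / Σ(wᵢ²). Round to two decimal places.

Σ wᵢ = 1747
Σ wᵢ² = 294721
n_eff = 1747² / 294721 = 3052009 / 294721 = 10.355587

10.36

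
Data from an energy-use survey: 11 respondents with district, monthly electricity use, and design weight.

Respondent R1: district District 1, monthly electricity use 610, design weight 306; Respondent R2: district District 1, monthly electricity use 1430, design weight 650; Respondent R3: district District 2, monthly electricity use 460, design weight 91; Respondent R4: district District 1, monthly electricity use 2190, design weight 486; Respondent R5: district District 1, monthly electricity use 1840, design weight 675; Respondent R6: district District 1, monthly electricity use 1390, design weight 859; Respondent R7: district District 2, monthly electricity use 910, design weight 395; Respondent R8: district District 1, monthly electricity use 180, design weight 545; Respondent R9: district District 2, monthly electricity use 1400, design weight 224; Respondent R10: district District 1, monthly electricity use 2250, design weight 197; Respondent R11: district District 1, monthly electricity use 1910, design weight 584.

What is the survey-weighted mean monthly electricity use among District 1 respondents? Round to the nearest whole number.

1458

District 1 rows: R1, R2, R4, R5, R6, R8, R10, R11
Weighted sum = 610×306 + 1430×650 + 2190×486 + 1840×675 + 1390×859 + 180×545 + 2250×197 + 1910×584
  = 6273300
Sum of weights = 306 + 650 + 486 + 675 + 859 + 545 + 197 + 584 = 4302
Weighted mean = 6273300 / 4302 = 1458.2287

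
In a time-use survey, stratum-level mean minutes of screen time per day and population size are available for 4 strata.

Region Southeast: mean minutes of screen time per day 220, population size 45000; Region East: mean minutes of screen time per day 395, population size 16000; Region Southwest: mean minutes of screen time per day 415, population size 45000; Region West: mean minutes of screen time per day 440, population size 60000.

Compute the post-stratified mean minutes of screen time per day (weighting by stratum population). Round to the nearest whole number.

369

Σ Nₕ·x̄ₕ = 220×45000 + 395×16000 + 415×45000 + 440×60000
  = 9900000 + 6320000 + 18675000 + 26400000 = 61295000
Σ Nₕ = 45000 + 16000 + 45000 + 60000 = 166000
Overall mean = 61295000 / 166000 = 369.24699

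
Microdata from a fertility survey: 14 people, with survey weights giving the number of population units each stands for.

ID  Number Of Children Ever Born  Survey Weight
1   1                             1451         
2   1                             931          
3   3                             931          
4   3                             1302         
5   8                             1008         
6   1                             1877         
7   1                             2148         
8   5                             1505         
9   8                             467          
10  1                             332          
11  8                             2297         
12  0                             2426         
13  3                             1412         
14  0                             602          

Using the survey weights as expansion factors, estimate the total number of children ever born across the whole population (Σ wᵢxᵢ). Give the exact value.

55375

Weighted total = 55375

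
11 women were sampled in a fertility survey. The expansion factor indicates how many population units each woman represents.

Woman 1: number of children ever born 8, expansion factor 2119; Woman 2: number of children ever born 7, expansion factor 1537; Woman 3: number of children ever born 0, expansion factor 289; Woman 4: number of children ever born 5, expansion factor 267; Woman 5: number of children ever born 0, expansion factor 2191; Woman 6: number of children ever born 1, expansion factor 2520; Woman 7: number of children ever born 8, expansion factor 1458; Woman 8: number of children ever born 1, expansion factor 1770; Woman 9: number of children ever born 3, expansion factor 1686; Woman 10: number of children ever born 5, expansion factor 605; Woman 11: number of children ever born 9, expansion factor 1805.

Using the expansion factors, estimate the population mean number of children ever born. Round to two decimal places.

4.27

Weighted sum = 8×2119 + 7×1537 + 0×289 + 5×267 + 0×2191 + 1×2520 + 8×1458 + 1×1770 + 3×1686 + 5×605 + 9×1805
  = 16952 + 10759 + 0 + 1335 + 0 + 2520 + 11664 + 1770 + 5058 + 3025 + 16245 = 69328
Sum of weights = 2119 + 1537 + 289 + 267 + 2191 + 2520 + 1458 + 1770 + 1686 + 605 + 1805 = 16247
Weighted mean = 69328 / 16247 = 4.2671262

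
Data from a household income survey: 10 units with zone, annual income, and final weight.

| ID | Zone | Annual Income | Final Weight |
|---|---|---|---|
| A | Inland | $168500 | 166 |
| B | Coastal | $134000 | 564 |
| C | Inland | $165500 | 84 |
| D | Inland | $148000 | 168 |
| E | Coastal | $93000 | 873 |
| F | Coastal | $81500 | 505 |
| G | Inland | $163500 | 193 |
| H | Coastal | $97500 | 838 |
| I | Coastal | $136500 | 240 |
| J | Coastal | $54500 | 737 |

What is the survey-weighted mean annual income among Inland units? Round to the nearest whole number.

160872

Inland rows: A, C, D, G
Weighted sum = 168500×166 + 165500×84 + 148000×168 + 163500×193
  = 27971000 + 13902000 + 24864000 + 31555500 = 98292500
Sum of weights = 611
Weighted mean = 98292500 / 611 = 160871.52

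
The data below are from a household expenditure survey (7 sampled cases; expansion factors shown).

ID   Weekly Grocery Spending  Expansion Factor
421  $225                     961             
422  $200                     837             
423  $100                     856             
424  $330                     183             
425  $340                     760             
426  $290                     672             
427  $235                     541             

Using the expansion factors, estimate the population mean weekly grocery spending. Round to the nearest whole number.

Weighted sum = 1110030
Sum of weights = 4810
Weighted mean = 1110030 / 4810 = 230.77547

231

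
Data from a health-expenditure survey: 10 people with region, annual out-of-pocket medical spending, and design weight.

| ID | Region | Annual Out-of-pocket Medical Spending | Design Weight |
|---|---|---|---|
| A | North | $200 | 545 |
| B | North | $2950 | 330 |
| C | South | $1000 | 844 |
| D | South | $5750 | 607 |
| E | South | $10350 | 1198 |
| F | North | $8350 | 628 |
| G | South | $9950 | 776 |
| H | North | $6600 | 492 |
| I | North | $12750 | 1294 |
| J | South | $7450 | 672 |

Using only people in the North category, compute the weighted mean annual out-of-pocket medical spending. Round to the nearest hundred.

North rows: A, B, F, H, I
Weighted sum = 200×545 + 2950×330 + 8350×628 + 6600×492 + 12750×1294
  = 109000 + 973500 + 5243800 + 3247200 + 16498500 = 26072000
Sum of weights = 545 + 330 + 628 + 492 + 1294 = 3289
Weighted mean = 26072000 / 3289 = 7927.0295

7900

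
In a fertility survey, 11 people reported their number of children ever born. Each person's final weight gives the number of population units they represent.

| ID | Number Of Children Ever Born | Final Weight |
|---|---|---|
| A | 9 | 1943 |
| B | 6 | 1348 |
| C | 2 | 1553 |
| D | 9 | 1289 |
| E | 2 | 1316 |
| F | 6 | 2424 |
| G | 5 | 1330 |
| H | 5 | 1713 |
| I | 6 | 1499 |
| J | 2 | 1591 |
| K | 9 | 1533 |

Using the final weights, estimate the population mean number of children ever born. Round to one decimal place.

5.6

Weighted sum = 9×1943 + 6×1348 + 2×1553 + 9×1289 + 2×1316 + 6×2424 + 5×1330 + 5×1713 + 6×1499 + 2×1591 + 9×1533
  = 17487 + 8088 + 3106 + 11601 + 2632 + 14544 + 6650 + 8565 + 8994 + 3182 + 13797 = 98646
Sum of weights = 1943 + 1348 + 1553 + 1289 + 1316 + 2424 + 1330 + 1713 + 1499 + 1591 + 1533 = 17539
Weighted mean = 98646 / 17539 = 5.62438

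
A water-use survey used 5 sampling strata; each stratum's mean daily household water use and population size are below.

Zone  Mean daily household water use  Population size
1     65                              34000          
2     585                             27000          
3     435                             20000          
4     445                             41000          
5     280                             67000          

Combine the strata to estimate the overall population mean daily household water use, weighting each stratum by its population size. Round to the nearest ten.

340

Σ Nₕ·x̄ₕ = 65×34000 + 585×27000 + 435×20000 + 445×41000 + 280×67000
  = 2210000 + 15795000 + 8700000 + 18245000 + 18760000 = 63710000
Σ Nₕ = 189000
Overall mean = 63710000 / 189000 = 337.08995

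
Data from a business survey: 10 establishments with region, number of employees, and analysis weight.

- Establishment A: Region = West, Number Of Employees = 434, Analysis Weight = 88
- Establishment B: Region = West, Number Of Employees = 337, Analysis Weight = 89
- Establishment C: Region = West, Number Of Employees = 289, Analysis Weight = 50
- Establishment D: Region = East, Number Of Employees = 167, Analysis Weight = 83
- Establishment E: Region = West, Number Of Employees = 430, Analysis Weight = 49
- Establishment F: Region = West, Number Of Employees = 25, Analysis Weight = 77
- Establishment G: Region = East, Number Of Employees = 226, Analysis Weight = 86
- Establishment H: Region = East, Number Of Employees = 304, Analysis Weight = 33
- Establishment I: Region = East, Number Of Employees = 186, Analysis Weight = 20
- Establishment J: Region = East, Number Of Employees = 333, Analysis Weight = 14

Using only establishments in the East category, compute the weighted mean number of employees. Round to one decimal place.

East rows: D, G, H, I, J
Weighted sum = 167×83 + 226×86 + 304×33 + 186×20 + 333×14
  = 13861 + 19436 + 10032 + 3720 + 4662 = 51711
Sum of weights = 236
Weighted mean = 51711 / 236 = 219.11441

219.1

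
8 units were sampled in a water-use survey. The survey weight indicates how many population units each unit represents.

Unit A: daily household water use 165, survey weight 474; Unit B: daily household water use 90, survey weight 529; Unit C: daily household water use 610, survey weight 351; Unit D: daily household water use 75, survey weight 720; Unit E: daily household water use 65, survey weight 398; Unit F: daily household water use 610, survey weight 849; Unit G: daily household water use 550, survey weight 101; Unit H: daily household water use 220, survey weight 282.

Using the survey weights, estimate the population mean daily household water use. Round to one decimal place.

284.9

Weighted sum = 165×474 + 90×529 + 610×351 + 75×720 + 65×398 + 610×849 + 550×101 + 220×282
  = 1055280
Sum of weights = 474 + 529 + 351 + 720 + 398 + 849 + 101 + 282 = 3704
Weighted mean = 1055280 / 3704 = 284.90281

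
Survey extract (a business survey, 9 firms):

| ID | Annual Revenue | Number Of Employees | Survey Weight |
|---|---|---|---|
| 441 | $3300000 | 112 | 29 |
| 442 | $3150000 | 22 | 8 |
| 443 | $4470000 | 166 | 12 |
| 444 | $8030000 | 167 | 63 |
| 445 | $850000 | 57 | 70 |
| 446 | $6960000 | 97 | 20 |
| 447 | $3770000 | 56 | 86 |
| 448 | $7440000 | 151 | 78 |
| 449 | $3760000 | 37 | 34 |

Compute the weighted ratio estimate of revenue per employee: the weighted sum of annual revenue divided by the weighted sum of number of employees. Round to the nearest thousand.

Σ wᵢ·y = 1911510000
Σ wᵢ·x = 112×29 + 22×8 + 166×12 + 167×63 + 57×70 + 97×20 + 56×86 + 151×78 + 37×34
  = 3248 + 176 + 1992 + 10521 + 3990 + 1940 + 4816 + 11778 + 1258 = 39719
Ratio = 1911510000 / 39719 = 48125.834

48000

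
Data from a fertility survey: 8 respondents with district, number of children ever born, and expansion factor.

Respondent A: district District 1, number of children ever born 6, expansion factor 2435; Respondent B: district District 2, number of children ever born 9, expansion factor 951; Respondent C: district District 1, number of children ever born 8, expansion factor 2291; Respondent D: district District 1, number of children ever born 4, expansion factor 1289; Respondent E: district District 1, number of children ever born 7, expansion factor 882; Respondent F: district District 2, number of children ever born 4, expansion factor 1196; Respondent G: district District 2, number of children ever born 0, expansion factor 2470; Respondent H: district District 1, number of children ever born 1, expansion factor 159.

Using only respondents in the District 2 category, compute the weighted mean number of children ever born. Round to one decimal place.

2.9

District 2 rows: B, F, G
Weighted sum = 9×951 + 4×1196 + 0×2470
  = 8559 + 4784 + 0 = 13343
Sum of weights = 4617
Weighted mean = 13343 / 4617 = 2.8899718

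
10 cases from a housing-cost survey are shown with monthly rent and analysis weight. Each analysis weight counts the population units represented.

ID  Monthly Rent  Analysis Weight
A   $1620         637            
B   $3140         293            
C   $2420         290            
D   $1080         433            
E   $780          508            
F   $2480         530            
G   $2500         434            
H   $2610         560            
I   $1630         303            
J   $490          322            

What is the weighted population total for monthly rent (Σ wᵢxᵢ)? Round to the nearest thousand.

8030000

Weighted total = 1620×637 + 3140×293 + 2420×290 + 1080×433 + 780×508 + 2480×530 + 2500×434 + 2610×560 + 1630×303 + 490×322
  = 8030310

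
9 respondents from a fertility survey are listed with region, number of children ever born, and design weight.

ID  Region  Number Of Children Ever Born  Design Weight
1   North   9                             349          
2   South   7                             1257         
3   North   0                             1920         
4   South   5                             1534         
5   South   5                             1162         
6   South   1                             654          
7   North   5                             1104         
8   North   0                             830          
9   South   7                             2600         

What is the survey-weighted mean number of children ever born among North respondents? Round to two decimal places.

North rows: 1, 3, 7, 8
Weighted sum = 9×349 + 0×1920 + 5×1104 + 0×830
  = 3141 + 0 + 5520 + 0 = 8661
Sum of weights = 349 + 1920 + 1104 + 830 = 4203
Weighted mean = 8661 / 4203 = 2.0606709

2.06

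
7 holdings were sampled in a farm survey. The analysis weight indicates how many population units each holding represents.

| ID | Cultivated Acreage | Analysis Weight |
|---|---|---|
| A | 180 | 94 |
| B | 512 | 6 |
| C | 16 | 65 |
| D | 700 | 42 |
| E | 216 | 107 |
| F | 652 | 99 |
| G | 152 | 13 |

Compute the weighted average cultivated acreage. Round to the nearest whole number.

329

Weighted sum = 180×94 + 512×6 + 16×65 + 700×42 + 216×107 + 652×99 + 152×13
  = 16920 + 3072 + 1040 + 29400 + 23112 + 64548 + 1976 = 140068
Sum of weights = 426
Weighted mean = 140068 / 426 = 328.79812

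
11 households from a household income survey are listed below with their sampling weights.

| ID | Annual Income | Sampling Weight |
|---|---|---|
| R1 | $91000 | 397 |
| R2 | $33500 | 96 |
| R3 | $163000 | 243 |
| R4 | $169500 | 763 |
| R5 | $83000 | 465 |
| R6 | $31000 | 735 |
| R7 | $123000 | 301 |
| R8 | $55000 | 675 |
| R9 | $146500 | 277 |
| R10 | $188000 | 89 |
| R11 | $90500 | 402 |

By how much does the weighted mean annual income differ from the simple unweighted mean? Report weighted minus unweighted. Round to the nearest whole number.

Unweighted sum = 91000 + 33500 + 163000 + 169500 + 83000 + 31000 + 123000 + 55000 + 146500 + 188000 + 90500 = 1174000
Unweighted mean = 1174000 / 11 = 106727.27
Weighted sum = 91000×397 + 33500×96 + 163000×243 + 169500×763 + 83000×465 + 31000×735 + 123000×301 + 55000×675 + 146500×277 + 188000×89 + 90500×402
  = 36127000 + 3216000 + 39609000 + 129328500 + 38595000 + 22785000 + 37023000 + 37125000 + 40580500 + 16732000 + 36381000 = 437502000
Sum of weights = 397 + 96 + 243 + 763 + 465 + 735 + 301 + 675 + 277 + 89 + 402 = 4443
Weighted mean = 437502000 / 4443 = 98469.953
Difference (weighted minus unweighted) = -8257.32

-8257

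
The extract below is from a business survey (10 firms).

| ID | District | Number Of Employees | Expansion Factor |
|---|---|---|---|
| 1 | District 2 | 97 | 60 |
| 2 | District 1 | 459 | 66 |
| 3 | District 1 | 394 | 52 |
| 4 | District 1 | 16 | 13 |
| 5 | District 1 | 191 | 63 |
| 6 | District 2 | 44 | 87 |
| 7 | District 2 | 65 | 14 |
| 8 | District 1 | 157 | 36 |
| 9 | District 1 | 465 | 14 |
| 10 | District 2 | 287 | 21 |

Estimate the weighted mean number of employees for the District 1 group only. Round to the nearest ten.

District 1 rows: 2, 3, 4, 5, 8, 9
Weighted sum = 75185
Sum of weights = 66 + 52 + 13 + 63 + 36 + 14 = 244
Weighted mean = 75185 / 244 = 308.13525

310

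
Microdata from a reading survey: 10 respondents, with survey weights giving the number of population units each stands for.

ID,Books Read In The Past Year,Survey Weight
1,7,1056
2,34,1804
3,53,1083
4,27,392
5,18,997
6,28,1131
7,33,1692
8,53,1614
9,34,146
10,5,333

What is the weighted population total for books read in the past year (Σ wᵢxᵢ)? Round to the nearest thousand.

334000

Weighted total = 334332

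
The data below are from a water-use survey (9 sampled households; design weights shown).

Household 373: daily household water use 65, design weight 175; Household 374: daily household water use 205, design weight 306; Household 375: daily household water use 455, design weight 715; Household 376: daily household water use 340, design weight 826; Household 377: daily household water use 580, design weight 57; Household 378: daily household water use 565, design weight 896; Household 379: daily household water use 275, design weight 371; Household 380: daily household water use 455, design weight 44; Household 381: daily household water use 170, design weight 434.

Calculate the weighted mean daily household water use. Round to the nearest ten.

Weighted sum = 65×175 + 205×306 + 455×715 + 340×826 + 580×57 + 565×896 + 275×371 + 455×44 + 170×434
  = 1415395
Sum of weights = 175 + 306 + 715 + 826 + 57 + 896 + 371 + 44 + 434 = 3824
Weighted mean = 1415395 / 3824 = 370.13468

370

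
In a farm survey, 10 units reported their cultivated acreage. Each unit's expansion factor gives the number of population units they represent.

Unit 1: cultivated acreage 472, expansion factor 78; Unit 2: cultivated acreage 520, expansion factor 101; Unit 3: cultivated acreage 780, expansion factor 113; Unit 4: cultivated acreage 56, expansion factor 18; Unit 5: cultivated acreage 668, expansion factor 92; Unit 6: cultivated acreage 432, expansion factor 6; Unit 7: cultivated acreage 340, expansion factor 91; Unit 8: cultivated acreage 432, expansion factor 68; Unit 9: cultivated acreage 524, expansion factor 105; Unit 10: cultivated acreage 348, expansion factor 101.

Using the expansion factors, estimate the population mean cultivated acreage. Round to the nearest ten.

510

Weighted sum = 472×78 + 520×101 + 780×113 + 56×18 + 668×92 + 432×6 + 340×91 + 432×68 + 524×105 + 348×101
  = 36816 + 52520 + 88140 + 1008 + 61456 + 2592 + 30940 + 29376 + 55020 + 35148 = 393016
Sum of weights = 78 + 101 + 113 + 18 + 92 + 6 + 91 + 68 + 105 + 101 = 773
Weighted mean = 393016 / 773 = 508.4295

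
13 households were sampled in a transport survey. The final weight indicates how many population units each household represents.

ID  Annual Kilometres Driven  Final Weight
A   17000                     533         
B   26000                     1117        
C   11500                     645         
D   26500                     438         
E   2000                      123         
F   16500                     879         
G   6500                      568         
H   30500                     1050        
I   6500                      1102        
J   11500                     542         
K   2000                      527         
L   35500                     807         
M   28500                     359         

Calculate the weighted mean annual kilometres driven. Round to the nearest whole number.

Weighted sum = 160924000
Sum of weights = 8690
Weighted mean = 160924000 / 8690 = 18518.297

18518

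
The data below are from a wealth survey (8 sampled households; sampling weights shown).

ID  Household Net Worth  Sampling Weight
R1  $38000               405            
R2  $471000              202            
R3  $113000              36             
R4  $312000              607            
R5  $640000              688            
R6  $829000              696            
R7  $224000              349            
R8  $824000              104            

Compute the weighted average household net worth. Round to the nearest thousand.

Weighted sum = 38000×405 + 471000×202 + 113000×36 + 312000×607 + 640000×688 + 829000×696 + 224000×349 + 824000×104
  = 1485160000
Sum of weights = 405 + 202 + 36 + 607 + 688 + 696 + 349 + 104 = 3087
Weighted mean = 1485160000 / 3087 = 481101.39

481000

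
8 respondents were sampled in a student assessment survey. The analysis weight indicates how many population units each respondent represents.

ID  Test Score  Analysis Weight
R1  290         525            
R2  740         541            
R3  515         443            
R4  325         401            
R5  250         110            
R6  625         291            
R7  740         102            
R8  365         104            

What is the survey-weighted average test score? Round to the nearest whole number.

Weighted sum = 290×525 + 740×541 + 515×443 + 325×401 + 250×110 + 625×291 + 740×102 + 365×104
  = 1233875
Sum of weights = 525 + 541 + 443 + 401 + 110 + 291 + 102 + 104 = 2517
Weighted mean = 1233875 / 2517 = 490.21653

490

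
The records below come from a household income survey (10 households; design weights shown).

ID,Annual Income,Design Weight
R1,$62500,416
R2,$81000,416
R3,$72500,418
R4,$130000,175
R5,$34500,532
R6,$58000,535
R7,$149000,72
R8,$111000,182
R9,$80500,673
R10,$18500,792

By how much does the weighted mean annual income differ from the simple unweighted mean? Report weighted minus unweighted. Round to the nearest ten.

Unweighted sum = 62500 + 81000 + 72500 + 130000 + 34500 + 58000 + 149000 + 111000 + 80500 + 18500 = 797500
Unweighted mean = 797500 / 10 = 79750
Weighted sum = 62500×416 + 81000×416 + 72500×418 + 130000×175 + 34500×532 + 58000×535 + 149000×72 + 111000×182 + 80500×673 + 18500×792
  = 261893500
Sum of weights = 416 + 416 + 418 + 175 + 532 + 535 + 72 + 182 + 673 + 792 = 4211
Weighted mean = 261893500 / 4211 = 62192.71
Difference (weighted minus unweighted) = -17557.29

-17560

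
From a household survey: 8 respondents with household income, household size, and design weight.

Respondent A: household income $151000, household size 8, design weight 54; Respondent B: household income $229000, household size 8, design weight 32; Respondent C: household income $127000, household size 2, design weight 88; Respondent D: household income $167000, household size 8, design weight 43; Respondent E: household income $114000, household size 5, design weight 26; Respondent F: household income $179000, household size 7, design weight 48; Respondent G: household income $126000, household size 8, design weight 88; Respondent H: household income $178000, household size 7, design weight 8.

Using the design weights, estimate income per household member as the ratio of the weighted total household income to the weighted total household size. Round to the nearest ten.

Σ wᵢ·y = 151000×54 + 229000×32 + 127000×88 + 167000×43 + 114000×26 + 179000×48 + 126000×88 + 178000×8
  = 8154000 + 7328000 + 11176000 + 7181000 + 2964000 + 8592000 + 11088000 + 1424000 = 57907000
Σ wᵢ·x = 2434
Ratio = 57907000 / 2434 = 23790.879

23790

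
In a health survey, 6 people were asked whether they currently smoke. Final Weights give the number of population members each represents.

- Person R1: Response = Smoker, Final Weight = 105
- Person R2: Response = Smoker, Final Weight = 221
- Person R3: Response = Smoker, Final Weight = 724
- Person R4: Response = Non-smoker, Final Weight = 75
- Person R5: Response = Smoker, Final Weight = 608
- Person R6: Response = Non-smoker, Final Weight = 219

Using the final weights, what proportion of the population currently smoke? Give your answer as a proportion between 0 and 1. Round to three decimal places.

Sum of weights for 'Smoker' = 105 + 221 + 724 + 608 = 1658
Total weight = 105 + 221 + 724 + 75 + 608 + 219 = 1952
Weighted proportion = 1658 / 1952 = 0.84938525

0.849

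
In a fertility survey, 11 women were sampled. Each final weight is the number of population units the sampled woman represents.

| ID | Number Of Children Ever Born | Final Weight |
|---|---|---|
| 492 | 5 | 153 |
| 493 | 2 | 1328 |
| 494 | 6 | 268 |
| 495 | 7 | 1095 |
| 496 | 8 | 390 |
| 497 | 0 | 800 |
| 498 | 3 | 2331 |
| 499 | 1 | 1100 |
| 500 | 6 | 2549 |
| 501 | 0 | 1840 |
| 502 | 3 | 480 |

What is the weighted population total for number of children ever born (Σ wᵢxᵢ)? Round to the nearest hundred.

Weighted total = 40641

40600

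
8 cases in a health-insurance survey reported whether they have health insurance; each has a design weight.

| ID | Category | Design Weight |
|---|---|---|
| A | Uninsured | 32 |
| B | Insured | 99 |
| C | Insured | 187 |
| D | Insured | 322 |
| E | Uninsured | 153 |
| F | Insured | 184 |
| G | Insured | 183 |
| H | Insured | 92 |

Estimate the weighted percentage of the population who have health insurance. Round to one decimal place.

85.2

Sum of weights for 'Insured' = 99 + 187 + 322 + 184 + 183 + 92 = 1067
Total weight = 32 + 99 + 187 + 322 + 153 + 184 + 183 + 92 = 1252
Weighted proportion = 1067 / 1252 = 0.85223642 → 85.223642%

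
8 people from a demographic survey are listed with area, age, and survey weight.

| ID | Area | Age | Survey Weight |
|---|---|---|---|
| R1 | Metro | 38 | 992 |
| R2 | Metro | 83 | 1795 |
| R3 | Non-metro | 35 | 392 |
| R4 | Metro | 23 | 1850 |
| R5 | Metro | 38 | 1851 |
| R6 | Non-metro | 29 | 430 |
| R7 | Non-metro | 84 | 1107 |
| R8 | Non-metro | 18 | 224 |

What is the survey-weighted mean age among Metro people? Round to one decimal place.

46.2

Metro rows: R1, R2, R4, R5
Weighted sum = 38×992 + 83×1795 + 23×1850 + 38×1851
  = 299569
Sum of weights = 992 + 1795 + 1850 + 1851 = 6488
Weighted mean = 299569 / 6488 = 46.172781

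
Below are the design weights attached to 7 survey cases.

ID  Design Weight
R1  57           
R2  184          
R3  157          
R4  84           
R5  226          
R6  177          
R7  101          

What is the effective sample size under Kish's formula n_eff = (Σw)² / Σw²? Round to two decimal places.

6.02

Σ wᵢ = 57 + 184 + 157 + 84 + 226 + 177 + 101 = 986
Σ wᵢ² = 3249 + 33856 + 24649 + 7056 + 51076 + 31329 + 10201 = 161416
n_eff = 986² / 161416 = 972196 / 161416 = 6.0229221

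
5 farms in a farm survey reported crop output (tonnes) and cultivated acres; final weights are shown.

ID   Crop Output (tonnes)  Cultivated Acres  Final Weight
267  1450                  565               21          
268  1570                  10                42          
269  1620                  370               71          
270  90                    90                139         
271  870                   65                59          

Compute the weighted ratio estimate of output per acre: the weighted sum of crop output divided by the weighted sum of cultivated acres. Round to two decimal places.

5.01

Σ wᵢ·y = 1450×21 + 1570×42 + 1620×71 + 90×139 + 870×59
  = 30450 + 65940 + 115020 + 12510 + 51330 = 275250
Σ wᵢ·x = 565×21 + 10×42 + 370×71 + 90×139 + 65×59
  = 54900
Ratio = 275250 / 54900 = 5.0136612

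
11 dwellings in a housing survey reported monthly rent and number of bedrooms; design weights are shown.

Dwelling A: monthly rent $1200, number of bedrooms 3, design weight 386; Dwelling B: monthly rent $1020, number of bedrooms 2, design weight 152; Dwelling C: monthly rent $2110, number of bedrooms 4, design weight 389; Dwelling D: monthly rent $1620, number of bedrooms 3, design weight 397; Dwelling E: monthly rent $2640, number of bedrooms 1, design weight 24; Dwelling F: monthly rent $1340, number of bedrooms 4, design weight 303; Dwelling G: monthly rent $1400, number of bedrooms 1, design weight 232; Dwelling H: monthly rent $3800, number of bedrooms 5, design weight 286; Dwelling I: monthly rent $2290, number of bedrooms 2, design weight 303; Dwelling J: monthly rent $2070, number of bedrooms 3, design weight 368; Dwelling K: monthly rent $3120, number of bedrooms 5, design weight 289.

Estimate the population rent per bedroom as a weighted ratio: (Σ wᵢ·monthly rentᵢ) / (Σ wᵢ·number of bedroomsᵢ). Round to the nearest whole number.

Σ wᵢ·y = 1200×386 + 1020×152 + 2110×389 + 1620×397 + 2640×24 + 1340×303 + 1400×232 + 3800×286 + 2290×303 + 2070×368 + 3120×289
  = 463200 + 155040 + 820790 + 643140 + 63360 + 406020 + 324800 + 1086800 + 693870 + 761760 + 901680 = 6320460
Σ wᵢ·x = 3×386 + 2×152 + 4×389 + 3×397 + 1×24 + 4×303 + 1×232 + 5×286 + 2×303 + 3×368 + 5×289
  = 1158 + 304 + 1556 + 1191 + 24 + 1212 + 232 + 1430 + 606 + 1104 + 1445 = 10262
Ratio = 6320460 / 10262 = 615.90918

616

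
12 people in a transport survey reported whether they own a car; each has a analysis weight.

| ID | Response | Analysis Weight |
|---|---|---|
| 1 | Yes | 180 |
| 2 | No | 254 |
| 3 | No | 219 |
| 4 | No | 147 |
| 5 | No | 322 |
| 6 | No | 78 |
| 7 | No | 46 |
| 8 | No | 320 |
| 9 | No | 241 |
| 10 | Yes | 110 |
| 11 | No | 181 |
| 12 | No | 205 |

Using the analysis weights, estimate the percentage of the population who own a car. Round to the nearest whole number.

13

Sum of weights for 'Yes' = 180 + 110 = 290
Total weight = 180 + 254 + 219 + 147 + 322 + 78 + 46 + 320 + 241 + 110 + 181 + 205 = 2303
Weighted proportion = 290 / 2303 = 0.12592271 → 12.592271%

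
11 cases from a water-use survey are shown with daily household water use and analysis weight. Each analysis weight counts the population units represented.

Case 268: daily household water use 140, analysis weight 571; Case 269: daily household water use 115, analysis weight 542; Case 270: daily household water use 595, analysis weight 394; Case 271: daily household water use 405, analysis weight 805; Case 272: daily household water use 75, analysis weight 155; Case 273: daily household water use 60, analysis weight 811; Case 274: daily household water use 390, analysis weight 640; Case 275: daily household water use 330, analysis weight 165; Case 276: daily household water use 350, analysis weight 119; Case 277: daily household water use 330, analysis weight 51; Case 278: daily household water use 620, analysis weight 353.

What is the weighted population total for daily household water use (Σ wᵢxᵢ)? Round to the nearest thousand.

1344000

Weighted total = 140×571 + 115×542 + 595×394 + 405×805 + 75×155 + 60×811 + 390×640 + 330×165 + 350×119 + 330×51 + 620×353
  = 1344400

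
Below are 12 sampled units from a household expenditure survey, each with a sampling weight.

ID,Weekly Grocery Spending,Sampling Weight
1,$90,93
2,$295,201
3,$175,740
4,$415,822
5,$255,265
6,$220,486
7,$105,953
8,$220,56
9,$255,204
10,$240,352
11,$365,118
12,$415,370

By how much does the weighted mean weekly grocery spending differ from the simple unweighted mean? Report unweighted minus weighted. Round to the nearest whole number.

6

Unweighted sum = 3050
Unweighted mean = 3050 / 12 = 254.16667
Weighted sum = 90×93 + 295×201 + 175×740 + 415×822 + 255×265 + 220×486 + 105×953 + 220×56 + 255×204 + 240×352 + 365×118 + 415×370
  = 1158295
Sum of weights = 4660
Weighted mean = 1158295 / 4660 = 248.56116
Difference (unweighted minus weighted) = 5.6055079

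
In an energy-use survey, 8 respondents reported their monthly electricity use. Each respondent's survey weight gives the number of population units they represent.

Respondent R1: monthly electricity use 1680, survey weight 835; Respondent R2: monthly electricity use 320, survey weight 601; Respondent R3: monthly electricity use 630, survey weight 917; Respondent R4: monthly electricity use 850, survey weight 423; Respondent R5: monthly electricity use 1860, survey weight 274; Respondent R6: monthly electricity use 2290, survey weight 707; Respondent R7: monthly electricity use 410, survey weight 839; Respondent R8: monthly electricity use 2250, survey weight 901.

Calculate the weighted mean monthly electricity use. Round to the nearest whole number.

Weighted sum = 7032290
Sum of weights = 835 + 601 + 917 + 423 + 274 + 707 + 839 + 901 = 5497
Weighted mean = 7032290 / 5497 = 1279.296

1279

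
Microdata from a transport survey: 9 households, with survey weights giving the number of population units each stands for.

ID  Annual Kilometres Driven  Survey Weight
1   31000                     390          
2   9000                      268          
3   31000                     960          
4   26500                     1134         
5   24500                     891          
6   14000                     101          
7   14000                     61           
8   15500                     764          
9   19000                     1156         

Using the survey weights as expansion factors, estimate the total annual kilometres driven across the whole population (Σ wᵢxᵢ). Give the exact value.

132216500

Weighted total = 31000×390 + 9000×268 + 31000×960 + 26500×1134 + 24500×891 + 14000×101 + 14000×61 + 15500×764 + 19000×1156
  = 12090000 + 2412000 + 29760000 + 30051000 + 21829500 + 1414000 + 854000 + 11842000 + 21964000 = 132216500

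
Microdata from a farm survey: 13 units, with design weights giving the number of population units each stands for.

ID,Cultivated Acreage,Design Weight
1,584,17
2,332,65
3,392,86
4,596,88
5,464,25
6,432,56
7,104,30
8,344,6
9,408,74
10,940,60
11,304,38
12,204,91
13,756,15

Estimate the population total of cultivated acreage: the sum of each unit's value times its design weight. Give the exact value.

Weighted total = 286692

286692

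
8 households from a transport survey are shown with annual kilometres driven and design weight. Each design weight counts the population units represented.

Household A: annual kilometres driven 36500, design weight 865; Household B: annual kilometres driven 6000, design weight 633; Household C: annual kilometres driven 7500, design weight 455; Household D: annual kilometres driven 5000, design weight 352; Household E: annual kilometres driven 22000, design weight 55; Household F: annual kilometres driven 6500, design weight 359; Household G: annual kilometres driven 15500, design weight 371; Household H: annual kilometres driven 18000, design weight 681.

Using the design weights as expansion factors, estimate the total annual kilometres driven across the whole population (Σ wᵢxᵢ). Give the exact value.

Weighted total = 36500×865 + 6000×633 + 7500×455 + 5000×352 + 22000×55 + 6500×359 + 15500×371 + 18000×681
  = 31572500 + 3798000 + 3412500 + 1760000 + 1210000 + 2333500 + 5750500 + 12258000 = 62095000

62095000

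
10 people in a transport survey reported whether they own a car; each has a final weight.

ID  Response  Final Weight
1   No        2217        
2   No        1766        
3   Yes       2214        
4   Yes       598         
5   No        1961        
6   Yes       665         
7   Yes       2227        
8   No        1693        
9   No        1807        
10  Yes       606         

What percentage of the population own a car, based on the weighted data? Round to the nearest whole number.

Sum of weights for 'Yes' = 2214 + 598 + 665 + 2227 + 606 = 6310
Total weight = 2217 + 1766 + 2214 + 598 + 1961 + 665 + 2227 + 1693 + 1807 + 606 = 15754
Weighted proportion = 6310 / 15754 = 0.4005332 → 40.05332%

40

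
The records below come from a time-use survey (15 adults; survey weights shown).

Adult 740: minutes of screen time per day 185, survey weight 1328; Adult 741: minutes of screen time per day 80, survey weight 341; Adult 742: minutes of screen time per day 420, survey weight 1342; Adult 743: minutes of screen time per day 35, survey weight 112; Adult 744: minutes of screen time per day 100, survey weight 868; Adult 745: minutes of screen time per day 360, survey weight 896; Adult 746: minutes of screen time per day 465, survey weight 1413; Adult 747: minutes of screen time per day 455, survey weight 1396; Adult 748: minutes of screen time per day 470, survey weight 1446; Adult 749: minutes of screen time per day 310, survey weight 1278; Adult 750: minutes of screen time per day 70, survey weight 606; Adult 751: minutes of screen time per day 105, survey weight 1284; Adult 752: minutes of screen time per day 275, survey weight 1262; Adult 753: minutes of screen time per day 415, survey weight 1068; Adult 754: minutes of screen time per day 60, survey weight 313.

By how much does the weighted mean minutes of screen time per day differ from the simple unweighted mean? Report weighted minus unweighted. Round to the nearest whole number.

Unweighted sum = 3805
Unweighted mean = 3805 / 15 = 253.66667
Weighted sum = 4604195
Sum of weights = 14953
Weighted mean = 4604195 / 14953 = 307.91112
Difference (weighted minus unweighted) = 54.244455

54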